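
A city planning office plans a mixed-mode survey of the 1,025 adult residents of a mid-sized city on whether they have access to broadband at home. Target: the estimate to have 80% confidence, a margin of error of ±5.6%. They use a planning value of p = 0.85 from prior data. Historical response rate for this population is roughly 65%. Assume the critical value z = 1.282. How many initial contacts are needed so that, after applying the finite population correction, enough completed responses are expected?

Completed interviews needed (unadjusted): n₀ = 1.282² × 0.1275 / 0.056² ≈ 66.82 → 67.
FPC for N = 1,025: n = 67 / (1 + 66/1025) = 67 / 1.0644 ≈ 62.95 → 63.
At a 65% response rate, contacts needed = 63 / 0.65 ≈ 96.92 → 97.

97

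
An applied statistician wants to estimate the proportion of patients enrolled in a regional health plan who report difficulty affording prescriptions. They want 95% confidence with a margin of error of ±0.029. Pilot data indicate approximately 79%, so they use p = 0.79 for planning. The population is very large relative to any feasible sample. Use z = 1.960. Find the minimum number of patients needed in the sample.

758

With p = 0.79, p(1−p) = 0.1659.
n = z²·p(1−p)/E² = 1.960² × 0.1659 / 0.029² = 3.8416 × 0.1659 / 0.000841 ≈ 757.81.
Rounding up gives n = 758.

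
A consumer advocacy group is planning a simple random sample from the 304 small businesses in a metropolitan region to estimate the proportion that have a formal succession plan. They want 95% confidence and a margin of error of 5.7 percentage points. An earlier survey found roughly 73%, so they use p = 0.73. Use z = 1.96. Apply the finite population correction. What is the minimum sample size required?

Unadjusted: n₀ = 1.96² × 0.73 × 0.27 / 0.057² ≈ 233.05, so n₀ = 234.
Finite population correction with N = 304: n = n₀ / (1 + (n₀−1)/N) = 234 / (1 + 233/304) = 234 / 1.7664 ≈ 132.47.
Rounding up, n = 133.

133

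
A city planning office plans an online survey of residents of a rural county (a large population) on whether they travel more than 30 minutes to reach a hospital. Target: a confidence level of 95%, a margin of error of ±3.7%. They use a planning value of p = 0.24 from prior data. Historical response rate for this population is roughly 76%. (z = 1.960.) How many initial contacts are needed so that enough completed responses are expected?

Completed interviews needed: n₀ = 1.960² × 0.1824 / 0.037² ≈ 511.84 → 512.
At a 76% response rate, contacts needed = 512 / 0.76 ≈ 673.68 → 674.

674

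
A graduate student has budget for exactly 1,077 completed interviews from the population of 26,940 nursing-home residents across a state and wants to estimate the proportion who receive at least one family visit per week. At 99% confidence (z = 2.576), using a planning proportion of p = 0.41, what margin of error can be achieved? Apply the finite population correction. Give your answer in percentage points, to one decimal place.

3.8

Finite-population factor: (N−n)/(N−1) = (26940−1077)/(26940−1) = 0.9601.
SE(p̂) = √[p(1−p)/n · (N−n)/(N−1)] = √[0.2419/1077 × 0.9601] = 0.01468.
E = z × SE = 2.576 × 0.01468 = 0.03783 ≈ 3.8 percentage points.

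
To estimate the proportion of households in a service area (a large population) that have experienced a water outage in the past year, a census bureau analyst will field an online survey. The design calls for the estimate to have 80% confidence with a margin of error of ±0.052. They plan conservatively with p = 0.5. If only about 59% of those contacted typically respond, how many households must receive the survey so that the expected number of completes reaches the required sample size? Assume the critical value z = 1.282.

Completed interviews needed: n₀ = 1.282² × 0.2500 / 0.052² ≈ 151.95 → 152.
At a 59% response rate, contacts needed = 152 / 0.59 ≈ 257.63 → 258.

258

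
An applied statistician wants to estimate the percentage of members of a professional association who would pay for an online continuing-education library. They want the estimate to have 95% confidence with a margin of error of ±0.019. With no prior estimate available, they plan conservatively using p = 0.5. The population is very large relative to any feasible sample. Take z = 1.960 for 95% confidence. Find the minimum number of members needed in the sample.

2661

With p = 0.5, p(1−p) = 0.25.
n = z²·p(1−p)/E² = 1.960² × 0.2500 / 0.019² = 3.8416 × 0.2500 / 0.000361 ≈ 2660.39.
Rounding up gives n = 2661.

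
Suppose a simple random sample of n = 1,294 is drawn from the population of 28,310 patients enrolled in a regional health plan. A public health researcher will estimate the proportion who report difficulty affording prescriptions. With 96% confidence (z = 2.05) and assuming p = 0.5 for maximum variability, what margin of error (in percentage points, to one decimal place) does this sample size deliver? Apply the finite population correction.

Finite-population factor: (N−n)/(N−1) = (28310−1294)/(28310−1) = 0.9543.
SE(p̂) = √[p(1−p)/n · (N−n)/(N−1)] = √[0.2500/1294 × 0.9543] = 0.01358.
E = z × SE = 2.05 × 0.01358 = 0.02784 ≈ 2.8 percentage points.

2.8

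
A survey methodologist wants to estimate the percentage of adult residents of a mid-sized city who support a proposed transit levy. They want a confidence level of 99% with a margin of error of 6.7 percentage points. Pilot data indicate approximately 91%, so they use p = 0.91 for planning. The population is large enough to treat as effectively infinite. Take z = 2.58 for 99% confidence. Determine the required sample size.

With p = 0.91, p(1−p) = 0.0819.
n = z²·p(1−p)/E² = 2.58² × 0.0819 / 0.067² = 6.6564 × 0.0819 / 0.004489 ≈ 121.44.
Rounding up gives n = 122.

122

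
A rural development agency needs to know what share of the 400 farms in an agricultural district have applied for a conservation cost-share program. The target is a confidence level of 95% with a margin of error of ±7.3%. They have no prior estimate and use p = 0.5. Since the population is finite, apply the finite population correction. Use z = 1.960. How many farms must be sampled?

Unadjusted: n₀ = 1.960² × 0.50 × 0.50 / 0.073² ≈ 180.22, so n₀ = 181.
Finite population correction with N = 400: n = n₀ / (1 + (n₀−1)/N) = 181 / (1 + 180/400) = 181 / 1.4500 ≈ 124.83.
Rounding up, n = 125.

125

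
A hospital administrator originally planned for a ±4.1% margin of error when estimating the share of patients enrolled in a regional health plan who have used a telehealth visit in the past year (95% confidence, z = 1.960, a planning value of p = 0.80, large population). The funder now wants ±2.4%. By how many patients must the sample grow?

At ±4.1%: n = 1.960² × 0.1600 / 0.041² ≈ 365.65 → 366.
At ±2.4%: n = 1.960² × 0.1600 / 0.024² ≈ 1067.11 → 1068.
Additional respondents: 1068 − 366 = 702.

702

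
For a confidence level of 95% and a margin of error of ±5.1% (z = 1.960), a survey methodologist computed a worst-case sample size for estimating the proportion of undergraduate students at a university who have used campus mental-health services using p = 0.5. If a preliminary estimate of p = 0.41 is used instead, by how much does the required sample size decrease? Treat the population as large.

12

Conservative (p = 0.5): n = 1.960² × 0.25 / 0.051² ≈ 369.24 → 370.
Using p = 0.41: p(1−p) = 0.2419, so n = 1.960² × 0.2419 / 0.051² ≈ 357.28 → 358.
Reduction: 370 − 358 = 12.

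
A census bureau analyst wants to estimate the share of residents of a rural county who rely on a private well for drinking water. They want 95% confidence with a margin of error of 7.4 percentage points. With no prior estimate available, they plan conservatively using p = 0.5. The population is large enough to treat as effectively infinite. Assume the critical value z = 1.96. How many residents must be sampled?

With p = 0.5, p(1−p) = 0.25.
n = z²·p(1−p)/E² = 1.96² × 0.2500 / 0.074² = 3.8416 × 0.2500 / 0.005476 ≈ 175.38.
Rounding up gives n = 176.

176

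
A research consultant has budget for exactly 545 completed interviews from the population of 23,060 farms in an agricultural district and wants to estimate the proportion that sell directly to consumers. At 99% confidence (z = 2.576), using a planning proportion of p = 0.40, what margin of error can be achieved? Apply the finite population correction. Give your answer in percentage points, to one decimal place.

5.3

Finite-population factor: (N−n)/(N−1) = (23060−545)/(23060−1) = 0.9764.
SE(p̂) = √[p(1−p)/n · (N−n)/(N−1)] = √[0.2400/545 × 0.9764] = 0.02074.
E = z × SE = 2.576 × 0.02074 = 0.05342 ≈ 5.3 percentage points.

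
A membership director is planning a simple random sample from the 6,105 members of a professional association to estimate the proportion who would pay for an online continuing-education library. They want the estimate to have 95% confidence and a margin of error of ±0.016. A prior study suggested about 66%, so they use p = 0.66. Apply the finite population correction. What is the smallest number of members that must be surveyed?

2171

For 95% confidence, z = 1.960.
Unadjusted: n₀ = 1.960² × 0.66 × 0.34 / 0.016² ≈ 3367.40, so n₀ = 3368.
Finite population correction with N = 6,105: n = n₀ / (1 + (n₀−1)/N) = 3368 / (1 + 3367/6105) = 3368 / 1.5515 ≈ 2170.78.
Rounding up, n = 2171.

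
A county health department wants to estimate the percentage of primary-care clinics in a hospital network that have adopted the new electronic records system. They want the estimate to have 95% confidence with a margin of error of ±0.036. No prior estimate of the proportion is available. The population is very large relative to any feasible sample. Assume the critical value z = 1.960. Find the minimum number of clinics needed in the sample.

742

With no prior estimate, use p = 0.5, giving p(1−p) = 0.25.
n = z²·p(1−p)/E² = 1.960² × 0.2500 / 0.036² = 3.8416 × 0.2500 / 0.001296 ≈ 741.05.
Rounding up gives n = 742.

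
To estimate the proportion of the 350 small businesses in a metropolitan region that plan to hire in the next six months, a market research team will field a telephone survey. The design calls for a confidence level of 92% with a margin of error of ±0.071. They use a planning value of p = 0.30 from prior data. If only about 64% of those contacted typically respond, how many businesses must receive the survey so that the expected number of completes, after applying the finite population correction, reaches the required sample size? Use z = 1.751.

147

Completed interviews needed (unadjusted): n₀ = 1.751² × 0.2100 / 0.071² ≈ 127.72 → 128.
FPC for N = 350: n = 128 / (1 + 127/350) = 128 / 1.3629 ≈ 93.92 → 94.
At a 64% response rate, contacts needed = 94 / 0.64 ≈ 146.88 → 147.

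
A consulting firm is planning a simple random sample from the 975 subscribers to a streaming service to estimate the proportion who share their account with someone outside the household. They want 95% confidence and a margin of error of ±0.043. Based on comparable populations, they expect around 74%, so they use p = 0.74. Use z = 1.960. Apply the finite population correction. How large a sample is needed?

Unadjusted: n₀ = 1.960² × 0.74 × 0.26 / 0.043² ≈ 399.74, so n₀ = 400.
Finite population correction with N = 975: n = n₀ / (1 + (n₀−1)/N) = 400 / (1 + 399/975) = 400 / 1.4092 ≈ 283.84.
Rounding up, n = 284.

284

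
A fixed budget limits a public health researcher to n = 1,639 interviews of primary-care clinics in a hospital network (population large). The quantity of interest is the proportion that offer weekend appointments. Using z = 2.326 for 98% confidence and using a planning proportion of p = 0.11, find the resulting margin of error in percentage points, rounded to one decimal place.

1.8

SE(p̂) = √[p(1−p)/n] = √[0.0979/1639] = 0.00773.
E = z × SE = 2.326 × 0.00773 = 0.01798, or 1.8 percentage points.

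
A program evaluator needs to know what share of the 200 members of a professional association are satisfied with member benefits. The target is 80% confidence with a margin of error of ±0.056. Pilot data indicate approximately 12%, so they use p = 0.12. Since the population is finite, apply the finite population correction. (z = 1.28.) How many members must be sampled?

Unadjusted: n₀ = 1.28² × 0.12 × 0.88 / 0.056² ≈ 55.17, so n₀ = 56.
Finite population correction with N = 200: n = n₀ / (1 + (n₀−1)/N) = 56 / (1 + 55/200) = 56 / 1.2750 ≈ 43.92.
Rounding up, n = 44.

44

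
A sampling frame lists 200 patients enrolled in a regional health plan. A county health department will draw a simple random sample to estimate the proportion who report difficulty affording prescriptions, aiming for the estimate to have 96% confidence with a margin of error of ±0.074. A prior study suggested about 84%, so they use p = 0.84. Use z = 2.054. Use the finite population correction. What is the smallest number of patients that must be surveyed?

Unadjusted: n₀ = 2.054² × 0.84 × 0.16 / 0.074² ≈ 103.55, so n₀ = 104.
Finite population correction with N = 200: n = n₀ / (1 + (n₀−1)/N) = 104 / (1 + 103/200) = 104 / 1.5150 ≈ 68.65.
Rounding up, n = 69.

69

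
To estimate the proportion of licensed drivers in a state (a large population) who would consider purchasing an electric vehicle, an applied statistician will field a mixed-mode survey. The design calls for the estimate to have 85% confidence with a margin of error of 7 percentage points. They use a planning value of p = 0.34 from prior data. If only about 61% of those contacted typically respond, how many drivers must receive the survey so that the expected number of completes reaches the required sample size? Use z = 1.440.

Completed interviews needed: n₀ = 1.440² × 0.2244 / 0.070² ≈ 94.96 → 95.
At a 61% response rate, contacts needed = 95 / 0.61 ≈ 155.74 → 156.

156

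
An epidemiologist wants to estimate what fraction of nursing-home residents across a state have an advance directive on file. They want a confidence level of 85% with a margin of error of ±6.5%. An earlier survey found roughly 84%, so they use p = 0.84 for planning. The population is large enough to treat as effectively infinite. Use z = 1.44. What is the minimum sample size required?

With p = 0.84, p(1−p) = 0.1344.
n = z²·p(1−p)/E² = 1.44² × 0.1344 / 0.065² = 2.0736 × 0.1344 / 0.004225 ≈ 65.96.
Rounding up gives n = 66.

66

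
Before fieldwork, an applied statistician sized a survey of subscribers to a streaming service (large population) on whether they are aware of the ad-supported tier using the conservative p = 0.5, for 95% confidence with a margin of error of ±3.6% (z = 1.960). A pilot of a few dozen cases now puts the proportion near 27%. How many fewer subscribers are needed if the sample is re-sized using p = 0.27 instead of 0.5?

Conservative (p = 0.5): n = 1.960² × 0.25 / 0.036² ≈ 741.05 → 742.
Using p = 0.27: p(1−p) = 0.1971, so n = 1.960² × 0.1971 / 0.036² ≈ 584.24 → 585.
Reduction: 742 − 585 = 157.

157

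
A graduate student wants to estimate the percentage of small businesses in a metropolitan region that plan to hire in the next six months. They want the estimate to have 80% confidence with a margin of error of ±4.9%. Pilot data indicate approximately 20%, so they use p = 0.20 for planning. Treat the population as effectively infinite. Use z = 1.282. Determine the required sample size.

110

With p = 0.20, p(1−p) = 0.1600.
n = z²·p(1−p)/E² = 1.282² × 0.1600 / 0.049² = 1.6435 × 0.1600 / 0.002401 ≈ 109.52.
Rounding up gives n = 110.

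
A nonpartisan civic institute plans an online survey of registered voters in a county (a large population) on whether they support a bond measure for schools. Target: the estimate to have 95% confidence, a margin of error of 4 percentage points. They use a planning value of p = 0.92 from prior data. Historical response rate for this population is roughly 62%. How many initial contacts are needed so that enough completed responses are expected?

286

For 95% confidence, z = 1.960.
Completed interviews needed: n₀ = 1.960² × 0.0736 / 0.040² ≈ 176.71 → 177.
At a 62% response rate, contacts needed = 177 / 0.62 ≈ 285.48 → 286.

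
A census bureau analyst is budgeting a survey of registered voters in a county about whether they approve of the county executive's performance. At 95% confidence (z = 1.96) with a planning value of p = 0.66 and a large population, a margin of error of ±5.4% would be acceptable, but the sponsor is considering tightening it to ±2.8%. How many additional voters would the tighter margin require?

804

At ±5.4%: n = 1.96² × 0.2244 / 0.054² ≈ 295.63 → 296.
At ±2.8%: n = 1.96² × 0.2244 / 0.028² ≈ 1099.56 → 1100.
Additional respondents: 1100 − 296 = 804.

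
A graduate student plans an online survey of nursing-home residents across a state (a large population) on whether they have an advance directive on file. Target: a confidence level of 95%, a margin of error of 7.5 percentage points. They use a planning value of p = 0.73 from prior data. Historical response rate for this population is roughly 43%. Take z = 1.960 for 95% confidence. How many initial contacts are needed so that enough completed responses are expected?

314

Completed interviews needed: n₀ = 1.960² × 0.1971 / 0.075² ≈ 134.61 → 135.
At a 43% response rate, contacts needed = 135 / 0.43 ≈ 313.95 → 314.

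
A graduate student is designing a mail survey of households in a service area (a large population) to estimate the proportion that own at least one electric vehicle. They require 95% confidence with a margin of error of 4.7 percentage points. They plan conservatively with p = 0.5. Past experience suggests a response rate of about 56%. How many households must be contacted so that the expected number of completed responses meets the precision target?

For 95% confidence, z = 1.960.
Completed interviews needed: n₀ = 1.960² × 0.2500 / 0.047² ≈ 434.77 → 435.
At a 56% response rate, contacts needed = 435 / 0.56 ≈ 776.79 → 777.

777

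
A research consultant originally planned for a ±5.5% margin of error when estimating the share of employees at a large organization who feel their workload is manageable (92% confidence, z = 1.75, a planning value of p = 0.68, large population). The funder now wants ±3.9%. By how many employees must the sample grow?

218

At ±5.5%: n = 1.75² × 0.2176 / 0.055² ≈ 220.30 → 221.
At ±3.9%: n = 1.75² × 0.2176 / 0.039² ≈ 438.13 → 439.
Additional respondents: 439 − 221 = 218.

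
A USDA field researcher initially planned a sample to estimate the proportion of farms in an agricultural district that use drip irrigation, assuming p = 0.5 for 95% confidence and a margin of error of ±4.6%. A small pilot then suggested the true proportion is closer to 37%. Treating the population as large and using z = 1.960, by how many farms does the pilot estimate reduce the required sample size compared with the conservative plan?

Conservative (p = 0.5): n = 1.960² × 0.25 / 0.046² ≈ 453.88 → 454.
Using p = 0.37: p(1−p) = 0.2331, so n = 1.960² × 0.2331 / 0.046² ≈ 423.19 → 424.
Reduction: 454 − 424 = 30.

30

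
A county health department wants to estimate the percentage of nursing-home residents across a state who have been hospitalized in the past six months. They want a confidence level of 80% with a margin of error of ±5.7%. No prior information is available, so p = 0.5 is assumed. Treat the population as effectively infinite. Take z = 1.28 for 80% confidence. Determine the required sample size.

127

With p = 0.5, p(1−p) = 0.25.
n = z²·p(1−p)/E² = 1.28² × 0.2500 / 0.057² = 1.6384 × 0.2500 / 0.003249 ≈ 126.07.
Rounding up gives n = 127.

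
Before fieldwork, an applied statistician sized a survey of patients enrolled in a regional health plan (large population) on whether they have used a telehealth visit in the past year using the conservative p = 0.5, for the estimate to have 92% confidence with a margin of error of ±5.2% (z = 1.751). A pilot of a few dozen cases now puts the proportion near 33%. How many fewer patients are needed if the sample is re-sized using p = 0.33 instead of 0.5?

33

Conservative (p = 0.5): n = 1.751² × 0.25 / 0.052² ≈ 283.47 → 284.
Using p = 0.33: p(1−p) = 0.2211, so n = 1.751² × 0.2211 / 0.052² ≈ 250.70 → 251.
Reduction: 284 − 251 = 33.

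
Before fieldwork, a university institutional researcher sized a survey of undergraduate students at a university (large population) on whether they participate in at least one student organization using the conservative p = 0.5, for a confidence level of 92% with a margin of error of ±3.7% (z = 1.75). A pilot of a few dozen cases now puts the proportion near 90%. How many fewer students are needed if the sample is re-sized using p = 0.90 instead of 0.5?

358

Conservative (p = 0.5): n = 1.75² × 0.25 / 0.037² ≈ 559.26 → 560.
Using p = 0.90: p(1−p) = 0.0900, so n = 1.75² × 0.0900 / 0.037² ≈ 201.33 → 202.
Reduction: 560 − 202 = 358.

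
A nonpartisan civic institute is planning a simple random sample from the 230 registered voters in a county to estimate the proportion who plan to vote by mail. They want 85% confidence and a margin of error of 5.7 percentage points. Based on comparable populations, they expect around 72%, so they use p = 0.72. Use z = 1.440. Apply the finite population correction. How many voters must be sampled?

83

Unadjusted: n₀ = 1.440² × 0.72 × 0.28 / 0.057² ≈ 128.67, so n₀ = 129.
Finite population correction with N = 230: n = n₀ / (1 + (n₀−1)/N) = 129 / (1 + 128/230) = 129 / 1.5565 ≈ 82.88.
Rounding up, n = 83.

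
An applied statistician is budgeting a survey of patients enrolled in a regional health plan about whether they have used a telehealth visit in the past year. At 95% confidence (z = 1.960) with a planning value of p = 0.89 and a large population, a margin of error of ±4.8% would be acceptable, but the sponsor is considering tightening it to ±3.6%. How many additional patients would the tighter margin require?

127

At ±4.8%: n = 1.960² × 0.0979 / 0.048² ≈ 163.23 → 164.
At ±3.6%: n = 1.960² × 0.0979 / 0.036² ≈ 290.19 → 291.
Additional respondents: 291 − 164 = 127.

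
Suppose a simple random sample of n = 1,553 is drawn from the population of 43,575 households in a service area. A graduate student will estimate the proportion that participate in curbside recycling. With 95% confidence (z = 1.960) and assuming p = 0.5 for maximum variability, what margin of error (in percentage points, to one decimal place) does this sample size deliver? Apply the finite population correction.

2.4

Finite-population factor: (N−n)/(N−1) = (43575−1553)/(43575−1) = 0.9644.
SE(p̂) = √[p(1−p)/n · (N−n)/(N−1)] = √[0.2500/1553 × 0.9644] = 0.01246.
E = z × SE = 1.960 × 0.01246 = 0.02442 ≈ 2.4 percentage points.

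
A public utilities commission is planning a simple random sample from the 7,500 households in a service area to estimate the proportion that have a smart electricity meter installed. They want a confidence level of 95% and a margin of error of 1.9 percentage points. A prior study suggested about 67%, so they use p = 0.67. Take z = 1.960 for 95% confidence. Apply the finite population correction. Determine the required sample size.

Unadjusted: n₀ = 1.960² × 0.67 × 0.33 / 0.019² ≈ 2352.85, so n₀ = 2353.
Finite population correction with N = 7,500: n = n₀ / (1 + (n₀−1)/N) = 2353 / (1 + 2352/7500) = 2353 / 1.3136 ≈ 1791.26.
Rounding up, n = 1792.

1792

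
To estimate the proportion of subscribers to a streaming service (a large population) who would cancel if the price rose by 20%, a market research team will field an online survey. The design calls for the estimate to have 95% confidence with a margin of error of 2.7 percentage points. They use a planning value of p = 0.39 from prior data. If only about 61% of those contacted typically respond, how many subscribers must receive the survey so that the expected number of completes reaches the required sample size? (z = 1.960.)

2056

Completed interviews needed: n₀ = 1.960² × 0.2379 / 0.027² ≈ 1253.66 → 1254.
At a 61% response rate, contacts needed = 1254 / 0.61 ≈ 2055.74 → 2056.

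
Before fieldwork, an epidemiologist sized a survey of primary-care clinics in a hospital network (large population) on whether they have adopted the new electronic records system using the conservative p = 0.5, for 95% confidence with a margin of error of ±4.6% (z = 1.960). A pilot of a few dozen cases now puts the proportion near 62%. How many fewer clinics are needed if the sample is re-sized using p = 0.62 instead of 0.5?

Conservative (p = 0.5): n = 1.960² × 0.25 / 0.046² ≈ 453.88 → 454.
Using p = 0.62: p(1−p) = 0.2356, so n = 1.960² × 0.2356 / 0.046² ≈ 427.73 → 428.
Reduction: 454 − 428 = 26.

26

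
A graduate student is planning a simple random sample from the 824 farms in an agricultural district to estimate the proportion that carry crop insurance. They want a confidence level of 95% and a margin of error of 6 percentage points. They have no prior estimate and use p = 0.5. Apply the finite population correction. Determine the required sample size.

202

For 95% confidence, z = 1.96.
Unadjusted: n₀ = 1.96² × 0.50 × 0.50 / 0.060² ≈ 266.78, so n₀ = 267.
Finite population correction with N = 824: n = n₀ / (1 + (n₀−1)/N) = 267 / (1 + 266/824) = 267 / 1.3228 ≈ 201.84.
Rounding up, n = 202.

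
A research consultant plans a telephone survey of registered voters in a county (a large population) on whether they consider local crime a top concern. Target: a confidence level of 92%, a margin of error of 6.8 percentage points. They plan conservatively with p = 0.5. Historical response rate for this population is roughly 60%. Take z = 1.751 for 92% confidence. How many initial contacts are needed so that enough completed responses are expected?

Completed interviews needed: n₀ = 1.751² × 0.2500 / 0.068² ≈ 165.77 → 166.
At a 60% response rate, contacts needed = 166 / 0.60 ≈ 276.67 → 277.

277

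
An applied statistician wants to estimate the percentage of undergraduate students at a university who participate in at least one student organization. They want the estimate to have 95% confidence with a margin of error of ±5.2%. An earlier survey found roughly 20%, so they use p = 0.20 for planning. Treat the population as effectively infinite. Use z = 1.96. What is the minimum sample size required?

228

With p = 0.20, p(1−p) = 0.1600.
n = z²·p(1−p)/E² = 1.96² × 0.1600 / 0.052² = 3.8416 × 0.1600 / 0.002704 ≈ 227.31.
Rounding up gives n = 228.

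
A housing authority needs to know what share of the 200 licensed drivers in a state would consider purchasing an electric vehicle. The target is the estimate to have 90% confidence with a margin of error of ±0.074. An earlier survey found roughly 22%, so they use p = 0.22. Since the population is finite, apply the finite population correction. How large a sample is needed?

For 90% confidence, z = 1.645.
Unadjusted: n₀ = 1.645² × 0.22 × 0.78 / 0.074² ≈ 84.80, so n₀ = 85.
Finite population correction with N = 200: n = n₀ / (1 + (n₀−1)/N) = 85 / (1 + 84/200) = 85 / 1.4200 ≈ 59.86.
Rounding up, n = 60.

60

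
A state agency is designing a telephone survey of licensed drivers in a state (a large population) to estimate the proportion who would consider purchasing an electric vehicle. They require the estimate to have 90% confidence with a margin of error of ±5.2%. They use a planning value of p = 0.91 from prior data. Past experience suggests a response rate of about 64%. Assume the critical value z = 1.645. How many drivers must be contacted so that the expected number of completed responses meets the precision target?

129

Completed interviews needed: n₀ = 1.645² × 0.0819 / 0.052² ≈ 81.96 → 82.
At a 64% response rate, contacts needed = 82 / 0.64 ≈ 128.12 → 129.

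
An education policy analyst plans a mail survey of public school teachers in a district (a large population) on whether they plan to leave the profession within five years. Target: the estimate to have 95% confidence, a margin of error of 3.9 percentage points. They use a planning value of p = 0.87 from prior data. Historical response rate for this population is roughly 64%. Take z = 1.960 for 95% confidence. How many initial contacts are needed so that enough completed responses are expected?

Completed interviews needed: n₀ = 1.960² × 0.1131 / 0.039² ≈ 285.66 → 286.
At a 64% response rate, contacts needed = 286 / 0.64 ≈ 446.88 → 447.

447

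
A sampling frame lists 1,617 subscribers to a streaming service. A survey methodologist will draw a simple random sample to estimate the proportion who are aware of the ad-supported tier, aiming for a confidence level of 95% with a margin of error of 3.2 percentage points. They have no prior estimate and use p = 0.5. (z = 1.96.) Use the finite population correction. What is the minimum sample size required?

594

Unadjusted: n₀ = 1.96² × 0.50 × 0.50 / 0.032² ≈ 937.89, so n₀ = 938.
Finite population correction with N = 1,617: n = n₀ / (1 + (n₀−1)/N) = 938 / (1 + 937/1617) = 938 / 1.5795 ≈ 593.87.
Rounding up, n = 594.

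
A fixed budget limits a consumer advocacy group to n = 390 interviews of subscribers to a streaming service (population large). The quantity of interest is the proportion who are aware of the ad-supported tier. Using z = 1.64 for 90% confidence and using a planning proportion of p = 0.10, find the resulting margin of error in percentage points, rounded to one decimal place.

2.5

SE(p̂) = √[p(1−p)/n] = √[0.0900/390] = 0.01519.
E = z × SE = 1.64 × 0.01519 = 0.02491, or 2.5 percentage points.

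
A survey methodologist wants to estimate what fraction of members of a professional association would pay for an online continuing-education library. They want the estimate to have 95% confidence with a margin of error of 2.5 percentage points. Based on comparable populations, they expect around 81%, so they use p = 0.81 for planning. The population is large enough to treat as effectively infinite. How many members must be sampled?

946

For 95% confidence, z = 1.96.
With p = 0.81, p(1−p) = 0.1539.
n = z²·p(1−p)/E² = 1.96² × 0.1539 / 0.025² = 3.8416 × 0.1539 / 0.000625 ≈ 945.96.
Rounding up gives n = 946.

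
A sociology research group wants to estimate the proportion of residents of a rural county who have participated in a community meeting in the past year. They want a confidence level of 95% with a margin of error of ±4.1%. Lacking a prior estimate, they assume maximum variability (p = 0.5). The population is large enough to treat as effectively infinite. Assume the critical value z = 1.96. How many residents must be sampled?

With p = 0.5, p(1−p) = 0.25.
n = z²·p(1−p)/E² = 1.96² × 0.2500 / 0.041² = 3.8416 × 0.2500 / 0.001681 ≈ 571.33.
Rounding up gives n = 572.

572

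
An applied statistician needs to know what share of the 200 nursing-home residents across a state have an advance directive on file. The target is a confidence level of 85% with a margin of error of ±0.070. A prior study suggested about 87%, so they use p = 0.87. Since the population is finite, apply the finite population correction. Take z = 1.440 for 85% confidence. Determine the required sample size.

39

Unadjusted: n₀ = 1.440² × 0.87 × 0.13 / 0.070² ≈ 47.86, so n₀ = 48.
Finite population correction with N = 200: n = n₀ / (1 + (n₀−1)/N) = 48 / (1 + 47/200) = 48 / 1.2350 ≈ 38.87.
Rounding up, n = 39.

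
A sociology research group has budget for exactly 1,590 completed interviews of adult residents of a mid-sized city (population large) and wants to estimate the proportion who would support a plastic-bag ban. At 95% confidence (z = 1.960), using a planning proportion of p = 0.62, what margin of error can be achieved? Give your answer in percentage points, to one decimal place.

SE(p̂) = √[p(1−p)/n] = √[0.2356/1590] = 0.01217.
E = z × SE = 1.960 × 0.01217 = 0.02386, or 2.4 percentage points.

2.4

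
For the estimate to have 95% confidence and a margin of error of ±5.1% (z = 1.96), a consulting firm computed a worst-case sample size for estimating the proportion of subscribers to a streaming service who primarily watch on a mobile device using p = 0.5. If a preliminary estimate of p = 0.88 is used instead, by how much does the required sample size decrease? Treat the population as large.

214

Conservative (p = 0.5): n = 1.96² × 0.25 / 0.051² ≈ 369.24 → 370.
Using p = 0.88: p(1−p) = 0.1056, so n = 1.96² × 0.1056 / 0.051² ≈ 155.97 → 156.
Reduction: 370 − 156 = 214.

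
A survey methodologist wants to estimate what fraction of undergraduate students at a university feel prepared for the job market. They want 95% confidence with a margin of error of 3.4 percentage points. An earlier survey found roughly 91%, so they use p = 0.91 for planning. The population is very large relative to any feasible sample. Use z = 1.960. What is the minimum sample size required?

With p = 0.91, p(1−p) = 0.0819.
n = z²·p(1−p)/E² = 1.960² × 0.0819 / 0.034² = 3.8416 × 0.0819 / 0.001156 ≈ 272.17.
Rounding up gives n = 273.

273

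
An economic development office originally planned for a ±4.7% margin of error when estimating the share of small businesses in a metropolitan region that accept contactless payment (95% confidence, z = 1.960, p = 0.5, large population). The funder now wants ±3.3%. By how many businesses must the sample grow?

447

At ±4.7%: n = 1.960² × 0.2500 / 0.047² ≈ 434.77 → 435.
At ±3.3%: n = 1.960² × 0.2500 / 0.033² ≈ 881.91 → 882.
Additional respondents: 882 − 435 = 447.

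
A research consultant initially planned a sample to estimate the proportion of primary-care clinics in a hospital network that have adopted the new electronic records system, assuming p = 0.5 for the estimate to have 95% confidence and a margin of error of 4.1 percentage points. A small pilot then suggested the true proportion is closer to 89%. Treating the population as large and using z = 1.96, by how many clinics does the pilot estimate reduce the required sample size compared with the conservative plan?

Conservative (p = 0.5): n = 1.96² × 0.25 / 0.041² ≈ 571.33 → 572.
Using p = 0.89: p(1−p) = 0.0979, so n = 1.96² × 0.0979 / 0.041² ≈ 223.73 → 224.
Reduction: 572 − 224 = 348.

348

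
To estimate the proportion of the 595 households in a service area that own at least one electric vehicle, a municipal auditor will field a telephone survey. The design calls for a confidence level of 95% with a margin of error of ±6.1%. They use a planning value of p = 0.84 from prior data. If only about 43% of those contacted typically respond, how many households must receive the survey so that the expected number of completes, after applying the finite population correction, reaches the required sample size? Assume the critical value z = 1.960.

Completed interviews needed (unadjusted): n₀ = 1.960² × 0.1344 / 0.061² ≈ 138.76 → 139.
FPC for N = 595: n = 139 / (1 + 138/595) = 139 / 1.2319 ≈ 112.83 → 113.
At a 43% response rate, contacts needed = 113 / 0.43 ≈ 262.79 → 263.

263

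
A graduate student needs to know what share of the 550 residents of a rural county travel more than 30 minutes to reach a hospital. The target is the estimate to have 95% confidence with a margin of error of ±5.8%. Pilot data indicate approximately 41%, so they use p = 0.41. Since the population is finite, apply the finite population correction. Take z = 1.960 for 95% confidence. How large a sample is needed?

Unadjusted: n₀ = 1.960² × 0.41 × 0.59 / 0.058² ≈ 276.24, so n₀ = 277.
Finite population correction with N = 550: n = n₀ / (1 + (n₀−1)/N) = 277 / (1 + 276/550) = 277 / 1.5018 ≈ 184.44.
Rounding up, n = 185.

185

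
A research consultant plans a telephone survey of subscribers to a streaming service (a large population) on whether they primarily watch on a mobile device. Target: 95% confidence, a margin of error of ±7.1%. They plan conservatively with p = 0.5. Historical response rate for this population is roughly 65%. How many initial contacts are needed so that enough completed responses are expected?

For 95% confidence, z = 1.960.
Completed interviews needed: n₀ = 1.960² × 0.2500 / 0.071² ≈ 190.52 → 191.
At a 65% response rate, contacts needed = 191 / 0.65 ≈ 293.85 → 294.

294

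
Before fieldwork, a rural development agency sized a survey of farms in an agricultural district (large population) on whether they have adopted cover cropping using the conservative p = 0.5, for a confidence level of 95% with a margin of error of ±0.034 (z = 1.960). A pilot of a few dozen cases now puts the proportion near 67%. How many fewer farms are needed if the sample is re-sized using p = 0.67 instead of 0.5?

96

Conservative (p = 0.5): n = 1.960² × 0.25 / 0.034² ≈ 830.80 → 831.
Using p = 0.67: p(1−p) = 0.2211, so n = 1.960² × 0.2211 / 0.034² ≈ 734.76 → 735.
Reduction: 831 − 735 = 96.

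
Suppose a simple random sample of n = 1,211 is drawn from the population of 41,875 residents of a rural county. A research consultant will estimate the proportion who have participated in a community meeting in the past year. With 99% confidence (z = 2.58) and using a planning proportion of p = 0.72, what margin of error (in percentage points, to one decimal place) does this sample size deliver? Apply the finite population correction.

3.3

Finite-population factor: (N−n)/(N−1) = (41875−1211)/(41875−1) = 0.9711.
SE(p̂) = √[p(1−p)/n · (N−n)/(N−1)] = √[0.2016/1211 × 0.9711] = 0.01271.
E = z × SE = 2.58 × 0.01271 = 0.03280 ≈ 3.3 percentage points.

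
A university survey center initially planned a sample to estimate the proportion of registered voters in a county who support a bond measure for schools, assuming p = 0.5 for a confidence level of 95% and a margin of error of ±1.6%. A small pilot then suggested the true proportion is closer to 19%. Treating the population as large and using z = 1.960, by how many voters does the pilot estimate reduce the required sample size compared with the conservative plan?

1442

Conservative (p = 0.5): n = 1.960² × 0.25 / 0.016² ≈ 3751.56 → 3752.
Using p = 0.19: p(1−p) = 0.1539, so n = 1.960² × 0.1539 / 0.016² ≈ 2309.46 → 2310.
Reduction: 3752 − 2310 = 1442.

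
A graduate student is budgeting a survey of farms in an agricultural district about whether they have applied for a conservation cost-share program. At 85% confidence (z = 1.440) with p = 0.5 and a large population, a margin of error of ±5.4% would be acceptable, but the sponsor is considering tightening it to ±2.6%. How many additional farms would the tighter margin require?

At ±5.4%: n = 1.440² × 0.2500 / 0.054² ≈ 177.78 → 178.
At ±2.6%: n = 1.440² × 0.2500 / 0.026² ≈ 766.86 → 767.
Additional respondents: 767 − 178 = 589.

589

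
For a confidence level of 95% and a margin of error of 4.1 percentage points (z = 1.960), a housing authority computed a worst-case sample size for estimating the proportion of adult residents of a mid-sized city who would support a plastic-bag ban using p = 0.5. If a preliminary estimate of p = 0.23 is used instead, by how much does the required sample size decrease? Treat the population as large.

167

Conservative (p = 0.5): n = 1.960² × 0.25 / 0.041² ≈ 571.33 → 572.
Using p = 0.23: p(1−p) = 0.1771, so n = 1.960² × 0.1771 / 0.041² ≈ 404.73 → 405.
Reduction: 572 − 405 = 167.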